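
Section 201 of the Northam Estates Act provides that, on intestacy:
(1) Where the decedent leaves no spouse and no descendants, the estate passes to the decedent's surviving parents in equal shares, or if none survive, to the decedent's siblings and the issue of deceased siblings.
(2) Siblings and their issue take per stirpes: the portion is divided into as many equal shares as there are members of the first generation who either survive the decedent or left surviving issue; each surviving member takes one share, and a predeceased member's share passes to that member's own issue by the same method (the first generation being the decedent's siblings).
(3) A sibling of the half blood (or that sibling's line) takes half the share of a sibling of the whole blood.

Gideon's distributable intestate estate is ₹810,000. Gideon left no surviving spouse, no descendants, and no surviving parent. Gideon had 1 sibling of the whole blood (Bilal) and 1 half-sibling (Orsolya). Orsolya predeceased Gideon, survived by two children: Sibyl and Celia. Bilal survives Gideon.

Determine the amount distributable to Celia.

Celia receives ₹135,000.

The entire ₹810,000 passes to the siblings and their issue.
Counting each half-blood sibling's line as half a unit, there are 3/2 units in ₹810,000, so one unit is ₹540,000. Whole-blood lines (Bilal) take ₹540,000 each; half-blood lines (Orsolya) take ₹270,000 each.
Orsolya's share (₹270,000) is divided into 2 shares of ₹135,000: Sibyl and Celia each take ₹135,000.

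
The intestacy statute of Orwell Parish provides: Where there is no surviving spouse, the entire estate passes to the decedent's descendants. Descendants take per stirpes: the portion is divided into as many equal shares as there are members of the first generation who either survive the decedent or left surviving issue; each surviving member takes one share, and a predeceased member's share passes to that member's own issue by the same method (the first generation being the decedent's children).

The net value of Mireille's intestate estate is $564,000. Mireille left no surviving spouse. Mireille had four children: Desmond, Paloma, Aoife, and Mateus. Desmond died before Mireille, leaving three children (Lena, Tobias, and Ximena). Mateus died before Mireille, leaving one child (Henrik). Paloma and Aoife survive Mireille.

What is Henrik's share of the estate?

Henrik receives $141,000.

The entire $564,000 passes to the descendants.
That amount ($564,000) is divided into 4 shares of $141,000: Paloma and Aoife each take $141,000; Desmond's $141,000 share passes to Desmond's issue; Mateus's $141,000 share passes to Mateus's issue.
Desmond's share ($141,000) is divided into 3 shares of $47,000: Lena, Tobias, and Ximena each take $47,000.
Mateus's share ($141,000) passes entirely to Henrik.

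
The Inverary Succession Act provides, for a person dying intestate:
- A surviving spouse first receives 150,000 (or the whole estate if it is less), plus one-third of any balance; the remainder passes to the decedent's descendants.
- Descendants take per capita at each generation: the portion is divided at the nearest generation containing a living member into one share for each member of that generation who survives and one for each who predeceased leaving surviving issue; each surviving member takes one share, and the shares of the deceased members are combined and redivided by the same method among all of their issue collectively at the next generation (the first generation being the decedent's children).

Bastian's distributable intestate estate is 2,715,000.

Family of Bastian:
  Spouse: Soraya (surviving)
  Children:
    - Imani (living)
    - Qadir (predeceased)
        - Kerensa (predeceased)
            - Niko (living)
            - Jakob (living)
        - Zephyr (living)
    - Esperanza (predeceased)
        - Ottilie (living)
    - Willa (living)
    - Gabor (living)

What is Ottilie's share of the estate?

Ottilie receives 228,000.

Soraya first takes 150,000, leaving a balance of 2,565,000. Soraya then takes one-third of the balance (855,000), for a total of 1,005,000. The remaining 1,710,000 passes to the descendants.
The descendants' portion (1,710,000) is divided at the children's generation into 5 shares of 342,000. Imani, Willa, and Gabor each take 342,000. The 2 shares of the deceased (Qadir and Esperanza) are combined into a pool of 684,000.
That pool (684,000) is divided at the grandchildren's generation into 3 shares of 228,000. Zephyr and Ottilie each take 228,000. The remaining share for the deceased Kerensa (228,000) is carried to the next generation.
That pool (228,000) is divided at the great-grandchildren's generation equally among Niko and Jakob: 114,000 each.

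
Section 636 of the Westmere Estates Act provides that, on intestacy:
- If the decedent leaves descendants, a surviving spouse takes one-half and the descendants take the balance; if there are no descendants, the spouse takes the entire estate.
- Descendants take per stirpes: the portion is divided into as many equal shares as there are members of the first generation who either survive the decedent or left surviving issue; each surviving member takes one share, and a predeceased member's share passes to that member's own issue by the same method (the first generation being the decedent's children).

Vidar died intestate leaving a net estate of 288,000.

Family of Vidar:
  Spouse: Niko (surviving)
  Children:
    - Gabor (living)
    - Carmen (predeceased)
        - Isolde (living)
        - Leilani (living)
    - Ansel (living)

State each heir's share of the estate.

Niko takes one-half of 288,000 = 144,000. The remaining 144,000 passes to the descendants.
The descendants' portion (144,000) is divided into 3 shares of 48,000: Gabor and Ansel each take 48,000; Carmen's 48,000 share passes to Carmen's issue.
Carmen's share (48,000) is divided into 2 shares of 24,000: Isolde and Leilani each take 24,000.

Niko: 144,000; Gabor: 48,000; Isolde: 24,000; Leilani: 24,000; Ansel: 48,000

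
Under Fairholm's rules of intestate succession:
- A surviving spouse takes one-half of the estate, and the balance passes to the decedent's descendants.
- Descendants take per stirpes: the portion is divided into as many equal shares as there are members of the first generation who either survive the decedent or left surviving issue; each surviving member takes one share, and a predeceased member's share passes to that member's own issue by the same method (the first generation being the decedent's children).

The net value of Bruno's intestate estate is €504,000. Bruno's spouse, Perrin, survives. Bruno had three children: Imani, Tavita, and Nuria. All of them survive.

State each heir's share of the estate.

Perrin takes one-half of €504,000 = €252,000. The remaining €252,000 passes to the descendants.
The descendants' portion (€252,000) is divided into 3 shares of €84,000: Imani, Tavita, and Nuria each take €84,000.

Perrin: €252,000; Imani: €84,000; Tavita: €84,000; Nuria: €84,000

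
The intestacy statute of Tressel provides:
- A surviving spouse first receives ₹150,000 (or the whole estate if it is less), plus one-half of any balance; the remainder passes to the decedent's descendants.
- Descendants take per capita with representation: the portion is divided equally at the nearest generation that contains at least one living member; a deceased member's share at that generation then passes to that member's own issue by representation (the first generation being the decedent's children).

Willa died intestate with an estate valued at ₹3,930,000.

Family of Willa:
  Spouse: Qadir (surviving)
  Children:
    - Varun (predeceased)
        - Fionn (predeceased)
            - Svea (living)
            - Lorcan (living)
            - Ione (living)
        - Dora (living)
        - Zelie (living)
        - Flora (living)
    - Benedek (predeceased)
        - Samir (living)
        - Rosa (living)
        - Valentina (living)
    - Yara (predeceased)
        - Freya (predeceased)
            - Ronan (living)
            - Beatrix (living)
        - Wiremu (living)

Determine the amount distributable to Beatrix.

Qadir first takes ₹150,000, leaving a balance of ₹3,780,000. Qadir then takes one-half of the balance (₹1,890,000), for a total of ₹2,040,000. The remaining ₹1,890,000 passes to the descendants.
No child survives, so the initial division is made at the grandchildren's generation.
The descendants' portion (₹1,890,000) is divided into 9 shares of ₹210,000: Dora, Zelie, Flora, Samir, Rosa, Valentina, and Wiremu each take ₹210,000; Fionn's ₹210,000 share passes to Fionn's issue; Freya's ₹210,000 share passes to Freya's issue.
Fionn's share (₹210,000) is divided into 3 shares of ₹70,000: Svea, Lorcan, and Ione each take ₹70,000.
Freya's share (₹210,000) is divided into 2 shares of ₹105,000: Ronan and Beatrix each take ₹105,000.

Beatrix receives ₹105,000.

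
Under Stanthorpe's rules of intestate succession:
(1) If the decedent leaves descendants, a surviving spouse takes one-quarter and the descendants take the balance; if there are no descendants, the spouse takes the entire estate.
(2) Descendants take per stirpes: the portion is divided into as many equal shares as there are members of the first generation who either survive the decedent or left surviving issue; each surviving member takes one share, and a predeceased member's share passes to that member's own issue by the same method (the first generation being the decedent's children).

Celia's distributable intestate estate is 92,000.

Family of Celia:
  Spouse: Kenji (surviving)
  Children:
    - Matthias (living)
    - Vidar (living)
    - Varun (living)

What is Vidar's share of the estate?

Kenji takes one-quarter of 92,000 = 23,000. The remaining 69,000 passes to the descendants.
The descendants' portion (69,000) is divided into 3 shares of 23,000: Matthias, Vidar, and Varun each take 23,000.

Vidar receives 23,000.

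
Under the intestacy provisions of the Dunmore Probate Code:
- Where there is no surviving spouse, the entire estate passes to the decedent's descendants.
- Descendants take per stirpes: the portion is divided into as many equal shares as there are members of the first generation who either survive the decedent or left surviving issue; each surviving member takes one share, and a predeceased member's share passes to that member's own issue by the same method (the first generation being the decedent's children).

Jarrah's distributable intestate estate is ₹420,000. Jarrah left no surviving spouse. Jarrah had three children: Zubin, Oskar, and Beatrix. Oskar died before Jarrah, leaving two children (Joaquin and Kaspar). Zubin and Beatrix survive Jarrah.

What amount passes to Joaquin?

The entire ₹420,000 passes to the descendants.
That amount (₹420,000) is divided into 3 shares of ₹140,000: Zubin and Beatrix each take ₹140,000; Oskar's ₹140,000 share passes to Oskar's issue.
Oskar's share (₹140,000) is divided into 2 shares of ₹70,000: Joaquin and Kaspar each take ₹70,000.

Joaquin receives ₹70,000.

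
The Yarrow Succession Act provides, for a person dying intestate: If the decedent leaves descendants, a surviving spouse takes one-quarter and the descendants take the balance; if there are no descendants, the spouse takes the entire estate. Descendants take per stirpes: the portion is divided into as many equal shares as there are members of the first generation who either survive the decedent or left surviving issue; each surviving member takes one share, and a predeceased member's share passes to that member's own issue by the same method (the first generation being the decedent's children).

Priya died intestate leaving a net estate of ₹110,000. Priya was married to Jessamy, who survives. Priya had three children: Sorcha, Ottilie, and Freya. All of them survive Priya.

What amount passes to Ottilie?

Ottilie receives ₹27,500.

Jessamy takes one-quarter of ₹110,000 = ₹27,500. The remaining ₹82,500 passes to the descendants.
The descendants' portion (₹82,500) is divided into 3 shares of ₹27,500: Sorcha, Ottilie, and Freya each take ₹27,500.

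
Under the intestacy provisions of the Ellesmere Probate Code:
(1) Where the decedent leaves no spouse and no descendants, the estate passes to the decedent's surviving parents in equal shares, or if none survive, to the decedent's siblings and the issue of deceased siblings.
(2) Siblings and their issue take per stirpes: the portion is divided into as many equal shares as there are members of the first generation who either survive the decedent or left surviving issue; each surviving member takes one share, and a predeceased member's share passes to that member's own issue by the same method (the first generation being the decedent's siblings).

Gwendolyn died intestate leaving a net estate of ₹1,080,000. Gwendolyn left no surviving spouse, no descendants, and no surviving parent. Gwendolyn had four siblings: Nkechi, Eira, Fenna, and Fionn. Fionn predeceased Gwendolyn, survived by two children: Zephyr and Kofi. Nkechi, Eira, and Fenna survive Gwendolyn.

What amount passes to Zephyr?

The entire ₹1,080,000 passes to the siblings and their issue.
That amount (₹1,080,000) is divided into 4 shares of ₹270,000: Nkechi, Eira, and Fenna each take ₹270,000; Fionn's ₹270,000 share passes to Fionn's issue.
Fionn's share (₹270,000) is divided into 2 shares of ₹135,000: Zephyr and Kofi each take ₹135,000.

Zephyr receives ₹135,000.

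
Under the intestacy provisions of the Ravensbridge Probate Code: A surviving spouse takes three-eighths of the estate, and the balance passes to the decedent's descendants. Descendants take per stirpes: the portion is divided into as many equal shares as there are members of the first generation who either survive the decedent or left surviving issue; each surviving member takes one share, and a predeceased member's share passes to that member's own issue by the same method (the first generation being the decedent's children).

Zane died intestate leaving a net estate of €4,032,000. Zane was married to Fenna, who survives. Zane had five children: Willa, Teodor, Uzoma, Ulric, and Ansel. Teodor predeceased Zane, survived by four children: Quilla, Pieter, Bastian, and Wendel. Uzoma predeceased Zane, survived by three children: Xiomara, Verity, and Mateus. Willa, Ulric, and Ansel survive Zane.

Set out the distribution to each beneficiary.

Fenna: €1,512,000; Willa: €504,000; Quilla: €126,000; Pieter: €126,000; Bastian: €126,000; Wendel: €126,000; Xiomara: €168,000; Verity: €168,000; Mateus: €168,000; Ulric: €504,000; Ansel: €504,000

Fenna takes three-eighths of €4,032,000 = €1,512,000. The remaining €2,520,000 passes to the descendants.
The descendants' portion (€2,520,000) is divided into 5 shares of €504,000: Willa, Ulric, and Ansel each take €504,000; Teodor's €504,000 share passes to Teodor's issue; Uzoma's €504,000 share passes to Uzoma's issue.
Teodor's share (€504,000) is divided into 4 shares of €126,000: Quilla, Pieter, Bastian, and Wendel each take €126,000.
Uzoma's share (€504,000) is divided into 3 shares of €168,000: Xiomara, Verity, and Mateus each take €168,000.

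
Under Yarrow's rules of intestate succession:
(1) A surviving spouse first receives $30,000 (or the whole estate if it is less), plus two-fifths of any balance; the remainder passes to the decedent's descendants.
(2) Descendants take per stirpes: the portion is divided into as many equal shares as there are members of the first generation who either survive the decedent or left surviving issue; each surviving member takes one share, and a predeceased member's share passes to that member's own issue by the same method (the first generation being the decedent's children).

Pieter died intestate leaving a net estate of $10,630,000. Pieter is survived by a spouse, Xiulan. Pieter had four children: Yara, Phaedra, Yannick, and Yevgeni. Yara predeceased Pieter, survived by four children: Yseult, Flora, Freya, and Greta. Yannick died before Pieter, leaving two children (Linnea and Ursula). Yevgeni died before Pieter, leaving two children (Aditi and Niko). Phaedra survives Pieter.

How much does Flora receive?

Xiulan first takes $30,000, leaving a balance of $10,600,000. Xiulan then takes two-fifths of the balance ($4,240,000), for a total of $4,270,000. The remaining $6,360,000 passes to the descendants.
The descendants' portion ($6,360,000) is divided into 4 shares of $1,590,000: Phaedra takes $1,590,000; Yara's $1,590,000 share passes to Yara's issue; Yannick's $1,590,000 share passes to Yannick's issue; Yevgeni's $1,590,000 share passes to Yevgeni's issue.
Yara's share ($1,590,000) is divided into 4 shares of $397,500: Yseult, Flora, Freya, and Greta each take $397,500.
Yannick's share ($1,590,000) is divided into 2 shares of $795,000: Linnea and Ursula each take $795,000.
Yevgeni's share ($1,590,000) is divided into 2 shares of $795,000: Aditi and Niko each take $795,000.

Flora receives $397,500.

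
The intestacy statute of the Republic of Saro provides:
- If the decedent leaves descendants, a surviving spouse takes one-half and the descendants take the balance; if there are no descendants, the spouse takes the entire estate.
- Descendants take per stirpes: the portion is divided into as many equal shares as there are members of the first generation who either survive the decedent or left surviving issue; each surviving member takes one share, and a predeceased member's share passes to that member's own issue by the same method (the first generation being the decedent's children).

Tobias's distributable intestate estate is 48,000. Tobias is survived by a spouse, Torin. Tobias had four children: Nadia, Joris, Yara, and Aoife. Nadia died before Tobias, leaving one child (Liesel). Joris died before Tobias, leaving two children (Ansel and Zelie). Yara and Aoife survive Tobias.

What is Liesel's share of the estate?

Liesel receives 6,000.

Torin takes one-half of 48,000 = 24,000. The remaining 24,000 passes to the descendants.
The descendants' portion (24,000) is divided into 4 shares of 6,000: Yara and Aoife each take 6,000; Nadia's 6,000 share passes to Nadia's issue; Joris's 6,000 share passes to Joris's issue.
Nadia's share (6,000) passes entirely to Liesel.
Joris's share (6,000) is divided into 2 shares of 3,000: Ansel and Zelie each take 3,000.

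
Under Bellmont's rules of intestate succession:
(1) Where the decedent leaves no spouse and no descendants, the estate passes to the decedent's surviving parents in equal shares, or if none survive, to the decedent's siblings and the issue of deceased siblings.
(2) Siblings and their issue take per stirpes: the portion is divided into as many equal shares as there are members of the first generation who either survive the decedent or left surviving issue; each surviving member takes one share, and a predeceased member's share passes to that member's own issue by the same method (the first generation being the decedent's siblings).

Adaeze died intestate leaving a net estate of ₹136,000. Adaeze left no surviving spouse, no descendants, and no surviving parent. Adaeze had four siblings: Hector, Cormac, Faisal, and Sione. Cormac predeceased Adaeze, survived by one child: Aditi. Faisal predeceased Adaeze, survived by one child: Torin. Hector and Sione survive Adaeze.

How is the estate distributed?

Hector: ₹34,000; Aditi: ₹34,000; Torin: ₹34,000; Sione: ₹34,000

The entire ₹136,000 passes to the siblings and their issue.
That amount (₹136,000) is divided into 4 shares of ₹34,000: Hector and Sione each take ₹34,000; Cormac's ₹34,000 share passes to Cormac's issue; Faisal's ₹34,000 share passes to Faisal's issue.
Cormac's share (₹34,000) passes entirely to Aditi.
Faisal's share (₹34,000) passes entirely to Torin.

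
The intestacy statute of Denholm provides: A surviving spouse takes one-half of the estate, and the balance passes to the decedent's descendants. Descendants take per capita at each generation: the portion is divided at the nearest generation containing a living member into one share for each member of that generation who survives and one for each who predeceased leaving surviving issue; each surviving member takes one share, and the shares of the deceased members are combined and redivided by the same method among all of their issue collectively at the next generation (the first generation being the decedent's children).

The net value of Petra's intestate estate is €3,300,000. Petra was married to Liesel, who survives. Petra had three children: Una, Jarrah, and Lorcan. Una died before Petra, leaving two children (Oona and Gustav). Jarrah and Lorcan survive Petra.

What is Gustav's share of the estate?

Gustav receives €275,000.

Liesel takes one-half of €3,300,000 = €1,650,000. The remaining €1,650,000 passes to the descendants.
The descendants' portion (€1,650,000) is divided at the children's generation into 3 shares of €550,000. Jarrah and Lorcan each take €550,000. The remaining share for the deceased Una (€550,000) is carried to the next generation.
That pool (€550,000) is divided at the grandchildren's generation equally among Oona and Gustav: €275,000 each.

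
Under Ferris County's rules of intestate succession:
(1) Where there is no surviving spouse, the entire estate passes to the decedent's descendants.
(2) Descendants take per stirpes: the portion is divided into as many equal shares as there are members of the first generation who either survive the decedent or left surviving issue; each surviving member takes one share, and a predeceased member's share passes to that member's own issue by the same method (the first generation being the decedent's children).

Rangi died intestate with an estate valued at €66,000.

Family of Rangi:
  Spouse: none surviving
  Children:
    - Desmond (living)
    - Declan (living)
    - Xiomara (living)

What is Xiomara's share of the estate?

Xiomara receives €22,000.

The entire €66,000 passes to the descendants.
That amount (€66,000) is divided into 3 shares of €22,000: Desmond, Declan, and Xiomara each take €22,000.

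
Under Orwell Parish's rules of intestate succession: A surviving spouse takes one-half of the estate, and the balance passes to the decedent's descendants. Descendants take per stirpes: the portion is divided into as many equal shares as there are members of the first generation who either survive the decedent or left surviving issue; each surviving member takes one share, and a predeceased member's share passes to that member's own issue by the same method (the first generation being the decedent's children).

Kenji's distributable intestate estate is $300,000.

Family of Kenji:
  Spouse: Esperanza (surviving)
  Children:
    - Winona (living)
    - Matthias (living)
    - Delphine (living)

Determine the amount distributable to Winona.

Esperanza takes one-half of $300,000 = $150,000. The remaining $150,000 passes to the descendants.
The descendants' portion ($150,000) is divided into 3 shares of $50,000: Winona, Matthias, and Delphine each take $50,000.

Winona receives $50,000.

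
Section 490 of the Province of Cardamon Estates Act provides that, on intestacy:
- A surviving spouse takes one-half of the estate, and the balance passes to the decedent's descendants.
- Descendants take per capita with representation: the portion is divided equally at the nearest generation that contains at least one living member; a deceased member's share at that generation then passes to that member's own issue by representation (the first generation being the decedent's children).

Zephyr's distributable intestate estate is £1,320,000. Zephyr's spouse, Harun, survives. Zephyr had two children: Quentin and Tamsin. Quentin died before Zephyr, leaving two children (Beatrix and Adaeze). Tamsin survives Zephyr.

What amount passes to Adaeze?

Adaeze receives £165,000.

Harun takes one-half of £1,320,000 = £660,000. The remaining £660,000 passes to the descendants.
The descendants' portion (£660,000) is divided into 2 shares of £330,000: Tamsin takes £330,000; Quentin's £330,000 share passes to Quentin's issue.
Quentin's share (£330,000) is divided into 2 shares of £165,000: Beatrix and Adaeze each take £165,000.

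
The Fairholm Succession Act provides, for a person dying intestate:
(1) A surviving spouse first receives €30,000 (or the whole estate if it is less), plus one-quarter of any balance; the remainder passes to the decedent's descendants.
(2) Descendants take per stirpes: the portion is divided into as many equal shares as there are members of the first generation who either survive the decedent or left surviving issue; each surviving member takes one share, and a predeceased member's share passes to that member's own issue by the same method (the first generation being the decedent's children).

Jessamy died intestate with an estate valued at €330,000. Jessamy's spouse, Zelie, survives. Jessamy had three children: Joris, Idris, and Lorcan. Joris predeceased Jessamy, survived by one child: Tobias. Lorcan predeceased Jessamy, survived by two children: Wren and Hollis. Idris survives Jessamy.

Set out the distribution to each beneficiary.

Zelie: €105,000; Tobias: €75,000; Idris: €75,000; Wren: €37,500; Hollis: €37,500

Zelie first takes €30,000, leaving a balance of €300,000. Zelie then takes one-quarter of the balance (€75,000), for a total of €105,000. The remaining €225,000 passes to the descendants.
The descendants' portion (€225,000) is divided into 3 shares of €75,000: Idris takes €75,000; Joris's €75,000 share passes to Joris's issue; Lorcan's €75,000 share passes to Lorcan's issue.
Joris's share (€75,000) passes entirely to Tobias.
Lorcan's share (€75,000) is divided into 2 shares of €37,500: Wren and Hollis each take €37,500.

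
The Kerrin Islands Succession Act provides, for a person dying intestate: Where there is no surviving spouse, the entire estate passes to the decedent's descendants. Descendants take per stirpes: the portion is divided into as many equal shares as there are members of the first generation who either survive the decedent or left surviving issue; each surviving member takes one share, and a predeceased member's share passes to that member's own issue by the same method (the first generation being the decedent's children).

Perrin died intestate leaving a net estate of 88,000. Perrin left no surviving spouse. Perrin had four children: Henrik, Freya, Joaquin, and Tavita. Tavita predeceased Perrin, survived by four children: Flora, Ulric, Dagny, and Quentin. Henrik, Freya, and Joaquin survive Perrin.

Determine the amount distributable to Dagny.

The entire 88,000 passes to the descendants.
That amount (88,000) is divided into 4 shares of 22,000: Henrik, Freya, and Joaquin each take 22,000; Tavita's 22,000 share passes to Tavita's issue.
Tavita's share (22,000) is divided into 4 shares of 5,500: Flora, Ulric, Dagny, and Quentin each take 5,500.

Dagny receives 5,500.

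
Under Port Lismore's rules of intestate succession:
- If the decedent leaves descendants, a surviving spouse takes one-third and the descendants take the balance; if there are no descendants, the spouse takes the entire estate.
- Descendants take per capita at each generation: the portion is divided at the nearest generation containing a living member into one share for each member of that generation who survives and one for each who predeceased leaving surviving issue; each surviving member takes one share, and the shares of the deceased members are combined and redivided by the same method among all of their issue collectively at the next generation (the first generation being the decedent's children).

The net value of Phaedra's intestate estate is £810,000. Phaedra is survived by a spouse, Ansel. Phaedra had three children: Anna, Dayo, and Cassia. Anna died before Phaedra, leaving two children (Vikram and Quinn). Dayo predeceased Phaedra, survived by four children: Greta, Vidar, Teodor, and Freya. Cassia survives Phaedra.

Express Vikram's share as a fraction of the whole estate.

Ansel takes one-third of £810,000 = £270,000. The remaining £540,000 passes to the descendants.
The descendants' portion (£540,000) is divided at the children's generation into 3 shares of £180,000. Cassia takes £180,000. The 2 shares of the deceased (Anna and Dayo) are combined into a pool of £360,000.
That pool (£360,000) is divided at the grandchildren's generation equally among Vikram, Quinn, Greta, Vidar, Teodor, and Freya: £60,000 each.

Vikram receives 2/27 of the estate.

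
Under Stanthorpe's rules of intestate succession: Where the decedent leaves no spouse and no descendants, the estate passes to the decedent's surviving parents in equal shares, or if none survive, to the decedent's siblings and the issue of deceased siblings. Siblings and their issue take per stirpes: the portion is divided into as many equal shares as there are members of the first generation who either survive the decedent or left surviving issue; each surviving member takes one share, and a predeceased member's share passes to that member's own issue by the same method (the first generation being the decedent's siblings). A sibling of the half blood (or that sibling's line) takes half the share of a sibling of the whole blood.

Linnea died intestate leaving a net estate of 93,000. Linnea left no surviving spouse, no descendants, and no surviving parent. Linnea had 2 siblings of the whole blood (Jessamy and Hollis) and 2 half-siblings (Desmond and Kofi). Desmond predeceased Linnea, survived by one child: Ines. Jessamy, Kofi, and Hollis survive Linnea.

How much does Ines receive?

Ines receives 15,500.

The entire 93,000 passes to the siblings and their issue.
Counting each half-blood sibling's line as half a unit, there are 3 units in 93,000, so one unit is 31,000. Whole-blood lines (Jessamy and Hollis) take 31,000 each; half-blood lines (Desmond and Kofi) take 15,500 each.
Desmond's share (15,500) passes entirely to Ines.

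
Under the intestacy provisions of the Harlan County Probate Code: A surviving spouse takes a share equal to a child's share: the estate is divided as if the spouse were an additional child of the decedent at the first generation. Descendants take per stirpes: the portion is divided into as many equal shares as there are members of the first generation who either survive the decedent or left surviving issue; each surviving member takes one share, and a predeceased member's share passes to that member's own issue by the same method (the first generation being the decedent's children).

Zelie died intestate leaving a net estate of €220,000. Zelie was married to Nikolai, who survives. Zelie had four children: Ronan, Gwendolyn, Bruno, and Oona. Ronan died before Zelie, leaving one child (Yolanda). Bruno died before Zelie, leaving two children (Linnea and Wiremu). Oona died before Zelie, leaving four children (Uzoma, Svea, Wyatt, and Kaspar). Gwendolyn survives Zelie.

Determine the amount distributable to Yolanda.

The spouse counts as an additional share at the children's level, so there are 5 primary shares of €44,000. Nikolai takes one such share (€44,000).
The children's combined portion (€176,000) is divided into 4 shares of €44,000: Gwendolyn takes €44,000; Ronan's €44,000 share passes to Ronan's issue; Bruno's €44,000 share passes to Bruno's issue; Oona's €44,000 share passes to Oona's issue.
Ronan's share (€44,000) passes entirely to Yolanda.
Bruno's share (€44,000) is divided into 2 shares of €22,000: Linnea and Wiremu each take €22,000.
Oona's share (€44,000) is divided into 4 shares of €11,000: Uzoma, Svea, Wyatt, and Kaspar each take €11,000.

Yolanda receives €44,000.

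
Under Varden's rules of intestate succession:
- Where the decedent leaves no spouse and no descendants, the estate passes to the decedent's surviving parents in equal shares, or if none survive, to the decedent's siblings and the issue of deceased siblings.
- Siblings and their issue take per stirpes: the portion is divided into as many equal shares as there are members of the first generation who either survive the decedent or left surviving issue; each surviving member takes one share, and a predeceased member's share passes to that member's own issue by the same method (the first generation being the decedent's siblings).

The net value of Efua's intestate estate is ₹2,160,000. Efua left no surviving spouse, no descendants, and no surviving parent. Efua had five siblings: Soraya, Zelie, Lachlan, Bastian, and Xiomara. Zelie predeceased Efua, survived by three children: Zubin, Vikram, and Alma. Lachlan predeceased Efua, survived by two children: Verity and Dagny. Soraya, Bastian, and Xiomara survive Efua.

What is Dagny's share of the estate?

The entire ₹2,160,000 passes to the siblings and their issue.
That amount (₹2,160,000) is divided into 5 shares of ₹432,000: Soraya, Bastian, and Xiomara each take ₹432,000; Zelie's ₹432,000 share passes to Zelie's issue; Lachlan's ₹432,000 share passes to Lachlan's issue.
Zelie's share (₹432,000) is divided into 3 shares of ₹144,000: Zubin, Vikram, and Alma each take ₹144,000.
Lachlan's share (₹432,000) is divided into 2 shares of ₹216,000: Verity and Dagny each take ₹216,000.

Dagny receives ₹216,000.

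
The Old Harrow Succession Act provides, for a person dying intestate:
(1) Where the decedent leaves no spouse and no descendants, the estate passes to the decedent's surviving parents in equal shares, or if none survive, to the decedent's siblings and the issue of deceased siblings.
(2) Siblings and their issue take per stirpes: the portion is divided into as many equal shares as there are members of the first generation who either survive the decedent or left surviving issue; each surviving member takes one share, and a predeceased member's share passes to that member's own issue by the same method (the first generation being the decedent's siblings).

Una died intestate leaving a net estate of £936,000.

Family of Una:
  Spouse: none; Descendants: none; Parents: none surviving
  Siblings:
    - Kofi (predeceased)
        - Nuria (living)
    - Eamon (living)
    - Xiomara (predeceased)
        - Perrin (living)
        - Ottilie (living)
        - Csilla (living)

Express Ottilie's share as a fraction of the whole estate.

Ottilie receives 1/9 of the estate.

The entire £936,000 passes to the siblings and their issue.
That amount (£936,000) is divided into 3 shares of £312,000: Eamon takes £312,000; Kofi's £312,000 share passes to Kofi's issue; Xiomara's £312,000 share passes to Xiomara's issue.
Kofi's share (£312,000) passes entirely to Nuria.
Xiomara's share (£312,000) is divided into 3 shares of £104,000: Perrin, Ottilie, and Csilla each take £104,000.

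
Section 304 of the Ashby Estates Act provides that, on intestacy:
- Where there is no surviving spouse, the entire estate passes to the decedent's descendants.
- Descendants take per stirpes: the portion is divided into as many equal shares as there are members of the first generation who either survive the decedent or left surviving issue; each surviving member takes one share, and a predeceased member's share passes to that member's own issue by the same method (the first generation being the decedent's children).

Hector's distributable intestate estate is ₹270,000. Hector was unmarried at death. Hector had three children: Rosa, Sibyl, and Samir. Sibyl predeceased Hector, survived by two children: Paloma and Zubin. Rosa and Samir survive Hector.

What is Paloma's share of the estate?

The entire ₹270,000 passes to the descendants.
That amount (₹270,000) is divided into 3 shares of ₹90,000: Rosa and Samir each take ₹90,000; Sibyl's ₹90,000 share passes to Sibyl's issue.
Sibyl's share (₹90,000) is divided into 2 shares of ₹45,000: Paloma and Zubin each take ₹45,000.

Paloma receives ₹45,000.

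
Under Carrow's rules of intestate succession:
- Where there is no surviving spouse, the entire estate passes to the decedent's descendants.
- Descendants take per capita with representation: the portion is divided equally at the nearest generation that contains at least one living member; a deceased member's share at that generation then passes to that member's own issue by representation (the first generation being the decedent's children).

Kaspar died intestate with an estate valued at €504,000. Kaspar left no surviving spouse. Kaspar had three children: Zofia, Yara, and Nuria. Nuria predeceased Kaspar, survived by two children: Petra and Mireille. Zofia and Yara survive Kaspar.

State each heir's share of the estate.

Zofia: €168,000; Yara: €168,000; Petra: €84,000; Mireille: €84,000

The entire €504,000 passes to the descendants.
That amount (€504,000) is divided into 3 shares of €168,000: Zofia and Yara each take €168,000; Nuria's €168,000 share passes to Nuria's issue.
Nuria's share (€168,000) is divided into 2 shares of €84,000: Petra and Mireille each take €84,000.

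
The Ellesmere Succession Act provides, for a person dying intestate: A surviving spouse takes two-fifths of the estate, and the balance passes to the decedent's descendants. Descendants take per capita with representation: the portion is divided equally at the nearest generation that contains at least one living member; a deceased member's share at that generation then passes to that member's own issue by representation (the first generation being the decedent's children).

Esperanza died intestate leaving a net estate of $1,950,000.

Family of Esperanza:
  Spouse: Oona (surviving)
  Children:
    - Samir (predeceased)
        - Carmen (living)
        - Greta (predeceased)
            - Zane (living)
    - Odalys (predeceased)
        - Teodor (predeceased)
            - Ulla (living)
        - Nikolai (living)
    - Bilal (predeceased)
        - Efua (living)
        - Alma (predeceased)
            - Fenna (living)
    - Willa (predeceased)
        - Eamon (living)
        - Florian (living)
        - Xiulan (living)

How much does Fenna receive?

Fenna receives $130,000.

Oona takes two-fifths of $1,950,000 = $780,000. The remaining $1,170,000 passes to the descendants.
No child survives, so the initial division is made at the grandchildren's generation.
The descendants' portion ($1,170,000) is divided into 9 shares of $130,000: Carmen, Nikolai, Efua, Eamon, Florian, and Xiulan each take $130,000; Greta's $130,000 share passes to Greta's issue; Teodor's $130,000 share passes to Teodor's issue; Alma's $130,000 share passes to Alma's issue.
Greta's share ($130,000) passes entirely to Zane.
Teodor's share ($130,000) passes entirely to Ulla.
Alma's share ($130,000) passes entirely to Fenna.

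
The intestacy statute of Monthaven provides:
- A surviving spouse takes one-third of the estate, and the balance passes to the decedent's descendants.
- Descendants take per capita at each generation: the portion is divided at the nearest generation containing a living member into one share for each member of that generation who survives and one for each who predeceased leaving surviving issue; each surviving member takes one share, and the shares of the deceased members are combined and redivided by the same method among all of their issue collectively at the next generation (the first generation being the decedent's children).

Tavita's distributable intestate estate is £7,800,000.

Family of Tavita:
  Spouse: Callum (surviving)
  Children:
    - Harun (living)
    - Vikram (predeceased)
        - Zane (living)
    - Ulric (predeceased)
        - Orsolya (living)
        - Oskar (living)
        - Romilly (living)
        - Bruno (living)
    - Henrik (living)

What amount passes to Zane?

Zane receives £520,000.

Callum takes one-third of £7,800,000 = £2,600,000. The remaining £5,200,000 passes to the descendants.
The descendants' portion (£5,200,000) is divided at the children's generation into 4 shares of £1,300,000. Harun and Henrik each take £1,300,000. The 2 shares of the deceased (Vikram and Ulric) are combined into a pool of £2,600,000.
That pool (£2,600,000) is divided at the grandchildren's generation equally among Zane, Orsolya, Oskar, Romilly, and Bruno: £520,000 each.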